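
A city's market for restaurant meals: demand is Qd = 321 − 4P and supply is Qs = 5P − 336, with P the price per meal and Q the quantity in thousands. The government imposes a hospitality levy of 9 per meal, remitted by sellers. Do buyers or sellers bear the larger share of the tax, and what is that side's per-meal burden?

Buyers bear the larger share: 5 per meal.

Before the tax: set 321 − 4P = 5P − 336 → P* = 73, Q* = 29.
With the tax collected from sellers, supply shifts: Qs = 5(P − 9) − 336.
New equilibrium: buyers pay 78, sellers receive 69, Q = 9. (Wedge: Pb − Ps = 9.)
Per-meal burden: buyers 5, sellers 4.
Buyers take the larger share because demand is less price-elastic here (demand slope 4 vs supply slope 5).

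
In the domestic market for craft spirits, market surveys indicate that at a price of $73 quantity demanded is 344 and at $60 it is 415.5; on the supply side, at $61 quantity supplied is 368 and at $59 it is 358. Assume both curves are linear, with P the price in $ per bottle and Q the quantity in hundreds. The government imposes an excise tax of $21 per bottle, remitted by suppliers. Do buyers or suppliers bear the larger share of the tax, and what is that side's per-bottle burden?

Suppliers bear the larger share: $11 per bottle.

Demand slope: (415.5 − 344)/(60 − 73) = -5.5, so Qd = 745.5 − 5.5P.
Supply slope: (358 − 368)/(59 − 61) = 5, so Qs = 5P + 63.
Without the tax, 745.5 − 5.5P = 5P + 63 gives 10.5P = 682.5, so P* = $65 and Q* = 388.
With the tax collected from suppliers, supply shifts: Qs = 5(P − 21) + 63.
New equilibrium: buyers pay $75, suppliers receive $54, Q = 333. (Wedge: Pb − Ps = 21.)
Per-bottle burden: buyers $10, suppliers $11.
Suppliers take the larger share because supply is less price-elastic here (demand slope 5.5 vs supply slope 5).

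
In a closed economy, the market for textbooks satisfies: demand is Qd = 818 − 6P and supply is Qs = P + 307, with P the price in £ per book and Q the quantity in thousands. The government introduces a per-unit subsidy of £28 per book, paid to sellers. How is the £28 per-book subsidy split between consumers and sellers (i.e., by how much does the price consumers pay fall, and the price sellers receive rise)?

Consumers gain £4 per book; sellers gain £24 per book.

Before the subsidy: set 818 − 6P = P + 307 → P* = £73, Q* = 380.
With a per-unit subsidy paid to sellers, each receives P + 28 per unit sold, so supply becomes Qs = (P + 28) + 307.
Solving gives Q = 404 with consumers paying £69 and sellers receiving £97 (the £28 wedge).
Gain to consumers: £4; to sellers: £24. (They sum to £28.)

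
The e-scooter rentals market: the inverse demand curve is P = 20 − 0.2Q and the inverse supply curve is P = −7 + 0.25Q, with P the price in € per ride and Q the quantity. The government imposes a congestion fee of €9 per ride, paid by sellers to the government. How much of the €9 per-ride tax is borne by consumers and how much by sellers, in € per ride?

Consumers bear €4 per ride; sellers bear €5 per ride.

Inverting to Q(P) form: Qd = 100 − 5P; Qs = 4P + 28.
Without the tax, 100 − 5P = 4P + 28 gives 9P = 72, so P* = €8 and Q* = 60.
With the tax collected from sellers, supply shifts: Qs = 4(P − 9) + 28.
Solving gives Q = 40 with consumers paying €12 and sellers receiving €3 (the €9 wedge).
Burden on consumers: €4; on sellers: €5. (They sum to €9.)
The less price-elastic side of the market bears the larger share of a per-unit tax.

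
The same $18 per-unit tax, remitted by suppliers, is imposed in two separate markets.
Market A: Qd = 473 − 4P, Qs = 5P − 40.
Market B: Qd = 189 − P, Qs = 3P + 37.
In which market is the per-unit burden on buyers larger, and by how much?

Market A: pre-tax P* = $57, Q* = 245; post-tax Q = 205; per-unit burden on buyers = $10.
Market B: pre-tax P* = $38, Q* = 151; post-tax Q = 137.5; per-unit burden on buyers = $13.5.
Difference: $10 vs $13.5 → market B is larger by $3.5.

Market B, by $3.5.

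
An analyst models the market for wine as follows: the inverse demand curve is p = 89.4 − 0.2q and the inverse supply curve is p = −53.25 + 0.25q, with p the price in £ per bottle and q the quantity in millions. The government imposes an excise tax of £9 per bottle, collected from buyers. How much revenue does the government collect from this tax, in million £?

Rewrite in direct form: qd = 447 − 5p and qs = 4p + 213.
Before the tax: set 447 − 5p = 4p + 213 → p* = £26, q* = 317.
With the tax collected from buyers, demand (in seller-price terms) shifts: qd = 447 − 5(p + 9).
New equilibrium: buyers pay £30, suppliers receive £21, q = 297. (Wedge: pb − ps = 9.)
Revenue = t · Q = 9 · 297 = £2673.

Tax revenue = £2673 million.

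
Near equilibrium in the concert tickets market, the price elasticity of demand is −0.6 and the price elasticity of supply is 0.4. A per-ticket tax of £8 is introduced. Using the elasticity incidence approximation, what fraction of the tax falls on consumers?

Incidence ratio: consumers' share ≈ εs / (εs + |εd|) = 0.4 / (0.4 + 0.6) = 0.4.
Supply is the less elastic side, so consumers bear the smaller share.

Consumers' share ≈ 0.4.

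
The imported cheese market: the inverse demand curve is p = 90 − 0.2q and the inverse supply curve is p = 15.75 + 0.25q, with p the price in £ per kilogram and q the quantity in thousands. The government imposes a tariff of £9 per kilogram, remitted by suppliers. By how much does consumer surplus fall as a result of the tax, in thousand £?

Inverting to q(p) form: qd = 450 − 5p; qs = 4p − 63.
Without the tax, 450 − 5p = 4p − 63 gives 9p = 513, so p* = £57 and q* = 165.
With the tax collected from suppliers, supply shifts: qs = 4(p − 9) − 63.
Solving gives q = 145 with consumers paying £61 and suppliers receiving £52 (the £9 wedge).
ΔCS is the trapezoid between Q = 145 and Q = 165 of height £4: ½ · (165 + 145) · 4 = £620.

Consumer surplus falls by £620 thousand.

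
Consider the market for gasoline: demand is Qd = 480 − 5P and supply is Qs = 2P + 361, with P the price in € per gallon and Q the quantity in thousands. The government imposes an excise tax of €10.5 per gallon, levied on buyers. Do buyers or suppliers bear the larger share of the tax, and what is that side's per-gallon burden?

Without the tax, 480 − 5P = 2P + 361 gives 7P = 119, so P* = €17 and Q* = 395.
With the tax collected from buyers, demand (in seller-price terms) shifts: Qd = 480 − 5(P + 10.5).
New equilibrium: buyers pay €20, suppliers receive €9.5, Q = 380. (Wedge: Pb − Ps = 10.5.)
Per-gallon burden: buyers €3, suppliers €7.5.
Suppliers take the larger share because supply is less price-elastic here (demand slope 5 vs supply slope 2).

Suppliers bear the larger share: €7.5 per gallon.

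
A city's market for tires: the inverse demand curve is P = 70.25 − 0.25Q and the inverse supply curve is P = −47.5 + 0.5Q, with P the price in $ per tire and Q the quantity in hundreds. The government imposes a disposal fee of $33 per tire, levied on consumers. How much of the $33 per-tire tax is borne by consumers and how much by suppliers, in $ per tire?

Consumers bear $11 per tire; suppliers bear $22 per tire.

Rewrite in direct form: Qd = 281 − 4P and Qs = 2P + 95.
Without the tax, 281 − 4P = 2P + 95 gives 6P = 186, so P* = $31 and Q* = 157.
With the tax collected from consumers, demand (in seller-price terms) shifts: Qd = 281 − 4(P + 33).
Solving gives Q = 113 with consumers paying $42 and suppliers receiving $9 (the $33 wedge).
Burden on consumers: $11; on suppliers: $22. (They sum to $33.)
The less price-elastic side of the market bears the larger share of a per-unit tax.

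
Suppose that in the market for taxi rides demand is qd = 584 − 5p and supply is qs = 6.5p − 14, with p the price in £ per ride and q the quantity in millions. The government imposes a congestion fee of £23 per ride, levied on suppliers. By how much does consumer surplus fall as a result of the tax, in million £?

Without the tax, 584 − 5p = 6.5p − 14 gives 11.5p = 598, so p* = £52 and q* = 324.
With the tax collected from suppliers, supply shifts: qs = 6.5(p − 23) − 14.
New equilibrium: consumers pay £65, suppliers receive £42, q = 259. (Wedge: pb − ps = 23.)
ΔCS is the trapezoid between Q = 259 and Q = 324 of height £13: ½ · (324 + 259) · 13 = £3789.5.

Consumer surplus falls by £3789.5 million.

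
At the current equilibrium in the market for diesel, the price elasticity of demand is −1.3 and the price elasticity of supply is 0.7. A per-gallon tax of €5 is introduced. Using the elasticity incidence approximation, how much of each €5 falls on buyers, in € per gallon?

Buyers bear ≈ €1.75 per gallon.

Incidence ratio: buyers' share ≈ εs / (εs + |εd|) = 0.7 / (0.7 + 1.3) = 0.35.
So buyers bear ≈ 0.35 × €5 = €1.75; suppliers bear €3.25.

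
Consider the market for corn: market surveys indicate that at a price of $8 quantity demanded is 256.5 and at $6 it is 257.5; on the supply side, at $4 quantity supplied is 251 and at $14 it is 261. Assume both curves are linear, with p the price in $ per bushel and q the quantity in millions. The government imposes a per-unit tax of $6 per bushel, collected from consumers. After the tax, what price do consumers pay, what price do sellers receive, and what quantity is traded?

Consumers pay $13; sellers receive $7; quantity = 254.

Demand slope: (257.5 − 256.5)/(6 − 8) = -0.5, so qd = 260.5 − 0.5p.
Supply slope: (261 − 251)/(14 − 4) = 1, so qs = p + 247.
Without the tax, 260.5 − 0.5p = p + 247 gives 1.5p = 13.5, so p* = $9 and q* = 256.
With the tax collected from consumers, demand (in seller-price terms) shifts: qd = 260.5 − 0.5(p + 6).
Solving gives q = 254 with consumers paying $13 and sellers receiving $7 (the $6 wedge).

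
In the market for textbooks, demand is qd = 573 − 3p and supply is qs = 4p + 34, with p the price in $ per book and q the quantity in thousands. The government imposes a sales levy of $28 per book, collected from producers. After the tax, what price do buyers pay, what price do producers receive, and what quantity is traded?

Buyers pay $93; producers receive $65; quantity = 294.

Without the tax, 573 − 3p = 4p + 34 gives 7p = 539, so p* = $77 and q* = 342.
With the tax collected from producers, supply shifts: qs = 4(p − 28) + 34.
Solving gives q = 294 with buyers paying $93 and producers receiving $65 (the $28 wedge).
The less price-elastic side of the market bears the larger share of a per-unit tax.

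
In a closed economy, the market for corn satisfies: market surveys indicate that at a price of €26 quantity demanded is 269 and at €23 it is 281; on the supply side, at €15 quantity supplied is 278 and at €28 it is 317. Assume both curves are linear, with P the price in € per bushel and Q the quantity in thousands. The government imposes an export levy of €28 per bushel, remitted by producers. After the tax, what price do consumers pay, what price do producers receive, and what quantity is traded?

Consumers pay €32; producers receive €4; quantity = 245.

Demand slope: (281 − 269)/(23 − 26) = -4, so Qd = 373 − 4P.
Supply slope: (317 − 278)/(28 − 15) = 3, so Qs = 3P + 233.
Before the tax: set 373 − 4P = 3P + 233 → P* = €20, Q* = 293.
With the tax collected from producers, supply shifts: Qs = 3(P − 28) + 233.
New equilibrium: consumers pay €32, producers receive €4, Q = 245. (Wedge: Pb − Ps = 28.)
The less price-elastic side of the market bears the larger share of a per-unit tax.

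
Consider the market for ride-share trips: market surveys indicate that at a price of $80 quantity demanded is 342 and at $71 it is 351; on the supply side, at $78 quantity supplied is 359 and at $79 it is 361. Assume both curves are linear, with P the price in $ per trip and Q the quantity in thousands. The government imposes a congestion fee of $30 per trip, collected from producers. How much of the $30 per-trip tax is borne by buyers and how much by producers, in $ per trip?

Buyers bear $20 per trip; producers bear $10 per trip.

Demand slope: (351 − 342)/(71 − 80) = -1, so Qd = 422 − P.
Supply slope: (361 − 359)/(79 − 78) = 2, so Qs = 2P + 203.
Without the tax, 422 − P = 2P + 203 gives 3P = 219, so P* = $73 and Q* = 349.
With the tax collected from producers, supply shifts: Qs = 2(P − 30) + 203.
New equilibrium: buyers pay $93, producers receive $63, Q = 329. (Wedge: Pb − Ps = 30.)
Burden on buyers: $20; on producers: $10. (They sum to $30.)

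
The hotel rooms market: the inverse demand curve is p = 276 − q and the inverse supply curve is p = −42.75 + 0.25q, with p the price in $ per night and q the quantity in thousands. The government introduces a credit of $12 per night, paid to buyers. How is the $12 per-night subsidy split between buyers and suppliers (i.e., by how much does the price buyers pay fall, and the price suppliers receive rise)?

Buyers gain $9.6 per night; suppliers gain $2.4 per night.

Inverting to q(p) form: qd = 276 − p; qs = 4p + 171.
Before the subsidy: set 276 − p = 4p + 171 → p* = $21, q* = 255.
With a per-unit subsidy paid to buyers, each effectively pays p − 12, so demand becomes qd = 276 − (p − 12).
Solving gives q = 264.6 with buyers paying $11.4 and suppliers receiving $23.4 (the $12 wedge).
Gain to buyers: $9.6; to suppliers: $2.4. (They sum to $12.)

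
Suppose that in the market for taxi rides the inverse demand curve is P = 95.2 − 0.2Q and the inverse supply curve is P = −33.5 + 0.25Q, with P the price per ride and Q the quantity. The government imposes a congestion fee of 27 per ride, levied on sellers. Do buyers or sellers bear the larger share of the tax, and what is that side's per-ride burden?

Inverting to Q(P) form: Qd = 476 − 5P; Qs = 4P + 134.
Without the tax, 476 − 5P = 4P + 134 gives 9P = 342, so P* = 38 and Q* = 286.
With the tax collected from sellers, supply shifts: Qs = 4(P − 27) + 134.
Solving gives Q = 226 with buyers paying 50 and sellers receiving 23 (the 27 wedge).
Per-ride burden: buyers 12, sellers 15.
Sellers take the larger share because supply is less price-elastic here (demand slope 5 vs supply slope 4).
The less price-elastic side of the market bears the larger share of a per-unit tax.

Sellers bear the larger share: 15 per ride.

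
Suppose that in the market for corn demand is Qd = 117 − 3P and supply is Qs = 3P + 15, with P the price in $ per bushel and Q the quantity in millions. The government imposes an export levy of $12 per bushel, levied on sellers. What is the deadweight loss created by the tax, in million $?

Deadweight loss = $108 million.

Without the tax, 117 − 3P = 3P + 15 gives 6P = 102, so P* = $17 and Q* = 66.
With the tax collected from sellers, supply shifts: Qs = 3(P − 12) + 15.
Solving gives Q = 48 with consumers paying $23 and sellers receiving $11 (the $12 wedge).
Quantity falls by |ΔQ| = |66 − 48| = 18.
DWL = ½ · t · |ΔQ| = ½ · 12 · 18 = $108.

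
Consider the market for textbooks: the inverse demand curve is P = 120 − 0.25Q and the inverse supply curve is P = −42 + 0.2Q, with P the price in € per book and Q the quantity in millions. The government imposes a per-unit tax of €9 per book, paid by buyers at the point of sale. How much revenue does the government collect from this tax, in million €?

Inverting to Q(P) form: Qd = 480 − 4P; Qs = 5P + 210.
Without the tax, 480 − 4P = 5P + 210 gives 9P = 270, so P* = €30 and Q* = 360.
With the tax collected from buyers, demand (in seller-price terms) shifts: Qd = 480 − 4(P + 9).
New equilibrium: buyers pay €35, suppliers receive €26, Q = 340. (Wedge: Pb − Ps = 9.)
Revenue = t · Q = 9 · 340 = €3060.

Tax revenue = €3060 million.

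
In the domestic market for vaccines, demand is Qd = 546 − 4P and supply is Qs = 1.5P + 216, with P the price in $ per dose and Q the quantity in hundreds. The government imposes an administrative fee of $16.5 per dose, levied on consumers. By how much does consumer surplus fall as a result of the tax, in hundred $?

Without the tax, 546 − 4P = 1.5P + 216 gives 5.5P = 330, so P* = $60 and Q* = 306.
With the tax collected from consumers, demand (in seller-price terms) shifts: Qd = 546 − 4(P + 16.5).
Solving gives Q = 288 with consumers paying $64.5 and producers receiving $48 (the $16.5 wedge).
ΔCS is the trapezoid between Q = 288 and Q = 306 of height $4.5: ½ · (306 + 288) · 4.5 = $1336.5.

Consumer surplus falls by $1336.5 hundred.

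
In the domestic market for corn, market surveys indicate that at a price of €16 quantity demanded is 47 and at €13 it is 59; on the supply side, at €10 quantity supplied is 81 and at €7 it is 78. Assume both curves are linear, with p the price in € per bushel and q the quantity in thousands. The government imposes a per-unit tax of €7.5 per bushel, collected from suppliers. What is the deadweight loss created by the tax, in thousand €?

Demand slope: (59 − 47)/(13 − 16) = -4, so qd = 111 − 4p.
Supply slope: (78 − 81)/(7 − 10) = 1, so qs = p + 71.
Before the tax: set 111 − 4p = p + 71 → p* = €8, q* = 79.
With the tax collected from suppliers, supply shifts: qs = (p − 7.5) + 71.
New equilibrium: consumers pay €9.5, suppliers receive €2, q = 73. (Wedge: pb − ps = 7.5.)
Quantity falls by |ΔQ| = |79 − 73| = 6.
DWL = ½ · t · |ΔQ| = ½ · 7.5 · 6 = €22.5.

Deadweight loss = €22.5 thousand.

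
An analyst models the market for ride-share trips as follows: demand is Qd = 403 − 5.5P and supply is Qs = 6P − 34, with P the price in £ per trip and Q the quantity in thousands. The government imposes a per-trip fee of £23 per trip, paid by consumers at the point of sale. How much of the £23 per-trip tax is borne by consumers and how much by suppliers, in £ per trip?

Consumers bear £12 per trip; suppliers bear £11 per trip.

Without the tax, 403 − 5.5P = 6P − 34 gives 11.5P = 437, so P* = £38 and Q* = 194.
With the tax collected from consumers, demand (in seller-price terms) shifts: Qd = 403 − 5.5(P + 23).
New equilibrium: consumers pay £50, suppliers receive £27, Q = 128. (Wedge: Pb − Ps = 23.)
Burden on consumers: £12; on suppliers: £11. (They sum to £23.)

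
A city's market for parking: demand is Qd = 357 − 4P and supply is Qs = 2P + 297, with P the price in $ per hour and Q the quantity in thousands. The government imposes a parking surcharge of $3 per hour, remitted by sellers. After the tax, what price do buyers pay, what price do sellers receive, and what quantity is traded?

Buyers pay $11; sellers receive $8; quantity = 313.

Without the tax, 357 − 4P = 2P + 297 gives 6P = 60, so P* = $10 and Q* = 317.
With the tax collected from sellers, supply shifts: Qs = 2(P − 3) + 297.
New equilibrium: buyers pay $11, sellers receive $8, Q = 313. (Wedge: Pb − Ps = 3.)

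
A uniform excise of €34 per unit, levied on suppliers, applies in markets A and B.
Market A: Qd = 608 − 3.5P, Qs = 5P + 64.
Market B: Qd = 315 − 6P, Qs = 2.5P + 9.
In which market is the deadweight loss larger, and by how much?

Market A: pre-tax P* = €64, Q* = 384; post-tax Q = 314; deadweight loss = €1190.
Market B: pre-tax P* = €36, Q* = 99; post-tax Q = 39; deadweight loss = €1020.
Difference: €1190 vs €1020 → market A is larger by €170.

Market A, by €170.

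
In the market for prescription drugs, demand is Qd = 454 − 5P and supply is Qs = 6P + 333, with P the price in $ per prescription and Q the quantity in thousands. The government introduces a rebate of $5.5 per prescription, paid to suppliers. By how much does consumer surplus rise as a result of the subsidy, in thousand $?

Consumer surplus rises by $1219.5 thousand.

Before the subsidy: set 454 − 5P = 6P + 333 → P* = $11, Q* = 399.
With a per-unit subsidy paid to suppliers, each receives P + 5.5 per unit sold, so supply becomes Qs = 6(P + 5.5) + 333.
New equilibrium: consumers pay $8, suppliers receive $13.5, Q = 414. (Wedge: Pb − Ps = −5.5.)
ΔCS is the trapezoid between Q = 414 and Q = 399 of height $3: ½ · (399 + 414) · 3 = $1219.5.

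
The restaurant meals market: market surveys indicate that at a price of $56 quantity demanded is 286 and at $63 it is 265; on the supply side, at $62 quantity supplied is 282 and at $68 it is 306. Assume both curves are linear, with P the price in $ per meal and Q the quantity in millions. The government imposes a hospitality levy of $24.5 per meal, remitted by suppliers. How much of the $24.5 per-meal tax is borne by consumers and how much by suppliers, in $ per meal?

Consumers bear $14 per meal; suppliers bear $10.5 per meal.

Demand slope: (265 − 286)/(63 − 56) = -3, so Qd = 454 − 3P.
Supply slope: (306 − 282)/(68 − 62) = 4, so Qs = 4P + 34.
Without the tax, 454 − 3P = 4P + 34 gives 7P = 420, so P* = $60 and Q* = 274.
With the tax collected from suppliers, supply shifts: Qs = 4(P − 24.5) + 34.
New equilibrium: consumers pay $74, suppliers receive $49.5, Q = 232. (Wedge: Pb − Ps = 24.5.)
Burden on consumers: $14; on suppliers: $10.5. (They sum to $24.5.)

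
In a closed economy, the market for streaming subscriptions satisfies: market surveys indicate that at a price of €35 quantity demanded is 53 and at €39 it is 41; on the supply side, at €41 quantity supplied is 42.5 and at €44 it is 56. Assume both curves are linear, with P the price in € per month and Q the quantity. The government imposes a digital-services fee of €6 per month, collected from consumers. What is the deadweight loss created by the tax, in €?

Deadweight loss = €32.4.

Demand slope: (41 − 53)/(39 − 35) = -3, so Qd = 158 − 3P.
Supply slope: (56 − 42.5)/(44 − 41) = 4.5, so Qs = 4.5P − 142.
Before the tax: set 158 − 3P = 4.5P − 142 → P* = €40, Q* = 38.
With the tax collected from consumers, demand (in seller-price terms) shifts: Qd = 158 − 3(P + 6).
Solving gives Q = 27.2 with consumers paying €43.6 and producers receiving €37.6 (the €6 wedge).
Quantity falls by |ΔQ| = |38 − 27.2| = 10.8.
DWL = ½ · t · |ΔQ| = ½ · 6 · 10.8 = €32.4.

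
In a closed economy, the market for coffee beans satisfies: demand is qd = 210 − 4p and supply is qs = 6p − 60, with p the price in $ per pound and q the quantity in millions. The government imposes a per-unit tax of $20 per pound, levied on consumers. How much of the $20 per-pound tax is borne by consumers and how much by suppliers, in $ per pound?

Consumers bear $12 per pound; suppliers bear $8 per pound.

Without the tax, 210 − 4p = 6p − 60 gives 10p = 270, so p* = $27 and q* = 102.
With the tax collected from consumers, demand (in seller-price terms) shifts: qd = 210 − 4(p + 20).
New equilibrium: consumers pay $39, suppliers receive $19, q = 54. (Wedge: pb − ps = 20.)
Burden on consumers: $12; on suppliers: $8. (They sum to $20.)
The less price-elastic side of the market bears the larger share of a per-unit tax.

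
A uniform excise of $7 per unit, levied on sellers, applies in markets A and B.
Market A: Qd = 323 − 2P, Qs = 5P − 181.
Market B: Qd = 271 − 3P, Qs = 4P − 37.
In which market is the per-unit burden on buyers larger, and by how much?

Market A, by $1.

Market A: pre-tax P* = $72, Q* = 179; post-tax Q = 169; per-unit burden on buyers = $5.
Market B: pre-tax P* = $44, Q* = 139; post-tax Q = 127; per-unit burden on buyers = $4.
Difference: $5 vs $4 → market A is larger by $1.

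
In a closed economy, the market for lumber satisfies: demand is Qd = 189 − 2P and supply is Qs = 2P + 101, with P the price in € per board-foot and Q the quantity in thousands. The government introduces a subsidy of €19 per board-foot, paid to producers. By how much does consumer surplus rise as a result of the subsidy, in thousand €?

Without the subsidy, 189 − 2P = 2P + 101 gives 4P = 88, so P* = €22 and Q* = 145.
With a per-unit subsidy paid to producers, each receives P + 19 per unit sold, so supply becomes Qs = 2(P + 19) + 101.
New equilibrium: buyers pay €12.5, producers receive €31.5, Q = 164. (Wedge: Pb − Ps = −19.)
ΔCS is the trapezoid between Q = 164 and Q = 145 of height €9.5: ½ · (145 + 164) · 9.5 = €1467.75.

Consumer surplus rises by €1467.75 thousand.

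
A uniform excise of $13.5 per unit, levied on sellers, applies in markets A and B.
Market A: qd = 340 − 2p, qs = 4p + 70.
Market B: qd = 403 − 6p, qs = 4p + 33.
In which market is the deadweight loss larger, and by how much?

Market B, by $97.2.

Market A: pre-tax p* = $45, q* = 250; post-tax q = 232; deadweight loss = $121.5.
Market B: pre-tax p* = $37, q* = 181; post-tax q = 148.6; deadweight loss = $218.7.
Difference: $121.5 vs $218.7 → market B is larger by $97.2.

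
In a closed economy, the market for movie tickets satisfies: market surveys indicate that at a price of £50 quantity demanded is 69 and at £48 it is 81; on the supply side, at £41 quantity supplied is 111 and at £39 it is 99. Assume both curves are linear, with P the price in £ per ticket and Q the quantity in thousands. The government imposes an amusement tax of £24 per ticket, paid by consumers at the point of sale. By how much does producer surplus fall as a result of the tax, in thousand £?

Producer surplus falls by £972 thousand.

Demand slope: (81 − 69)/(48 − 50) = -6, so Qd = 369 − 6P.
Supply slope: (99 − 111)/(39 − 41) = 6, so Qs = 6P − 135.
Before the tax: set 369 − 6P = 6P − 135 → P* = £42, Q* = 117.
With the tax collected from consumers, demand (in seller-price terms) shifts: Qd = 369 − 6(P + 24).
New equilibrium: consumers pay £54, sellers receive £30, Q = 45. (Wedge: Pb − Ps = 24.)
ΔPS is the trapezoid between Q = 45 and Q = 117 of height £12: ½ · (117 + 45) · 12 = £972.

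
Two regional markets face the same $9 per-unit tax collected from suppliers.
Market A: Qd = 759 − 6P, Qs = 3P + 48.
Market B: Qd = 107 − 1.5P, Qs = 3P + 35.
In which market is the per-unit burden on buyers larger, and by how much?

Market A: pre-tax P* = $79, Q* = 285; post-tax Q = 267; per-unit burden on buyers = $3.
Market B: pre-tax P* = $16, Q* = 83; post-tax Q = 74; per-unit burden on buyers = $6.
Difference: $3 vs $6 → market B is larger by $3.

Market B, by $3.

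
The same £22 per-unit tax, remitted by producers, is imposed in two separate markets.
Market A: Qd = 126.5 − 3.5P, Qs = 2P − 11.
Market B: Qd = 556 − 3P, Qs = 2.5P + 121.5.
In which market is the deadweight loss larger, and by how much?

Market B, by £22.

Market A: pre-tax P* = £25, Q* = 39; post-tax Q = 11; deadweight loss = £308.
Market B: pre-tax P* = £79, Q* = 319; post-tax Q = 289; deadweight loss = £330.
Difference: £308 vs £330 → market B is larger by £22.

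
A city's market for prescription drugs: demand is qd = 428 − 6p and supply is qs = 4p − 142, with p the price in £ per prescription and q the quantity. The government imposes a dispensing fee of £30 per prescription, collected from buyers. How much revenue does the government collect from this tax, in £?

Before the tax: set 428 − 6p = 4p − 142 → p* = £57, q* = 86.
With the tax collected from buyers, demand (in seller-price terms) shifts: qd = 428 − 6(p + 30).
Solving gives q = 14 with buyers paying £69 and sellers receiving £39 (the £30 wedge).
Revenue = t · Q = 30 · 14 = £420.

Tax revenue = £420.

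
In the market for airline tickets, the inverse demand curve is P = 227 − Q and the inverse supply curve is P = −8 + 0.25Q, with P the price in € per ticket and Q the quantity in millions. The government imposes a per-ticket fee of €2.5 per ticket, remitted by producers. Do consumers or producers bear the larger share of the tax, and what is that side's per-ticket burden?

Rewrite in direct form: Qd = 227 − P and Qs = 4P + 32.
Without the tax, 227 − P = 4P + 32 gives 5P = 195, so P* = €39 and Q* = 188.
With the tax collected from producers, supply shifts: Qs = 4(P − 2.5) + 32.
New equilibrium: consumers pay €41, producers receive €38.5, Q = 186. (Wedge: Pb − Ps = 2.5.)
Per-ticket burden: consumers €2, producers €0.5.
Consumers take the larger share because demand is less price-elastic here (demand slope 1 vs supply slope 4).
The less price-elastic side of the market bears the larger share of a per-unit tax.

Consumers bear the larger share: €2 per ticket.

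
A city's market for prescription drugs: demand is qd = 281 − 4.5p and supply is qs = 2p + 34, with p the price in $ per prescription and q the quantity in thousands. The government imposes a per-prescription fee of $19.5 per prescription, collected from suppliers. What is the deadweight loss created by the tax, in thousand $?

Before the tax: set 281 − 4.5p = 2p + 34 → p* = $38, q* = 110.
With the tax collected from suppliers, supply shifts: qs = 2(p − 19.5) + 34.
Solving gives q = 83 with consumers paying $44 and suppliers receiving $24.5 (the $19.5 wedge).
Quantity falls by |ΔQ| = |110 − 83| = 27.
DWL = ½ · t · |ΔQ| = ½ · 19.5 · 27 = $263.25.

Deadweight loss = $263.25 thousand.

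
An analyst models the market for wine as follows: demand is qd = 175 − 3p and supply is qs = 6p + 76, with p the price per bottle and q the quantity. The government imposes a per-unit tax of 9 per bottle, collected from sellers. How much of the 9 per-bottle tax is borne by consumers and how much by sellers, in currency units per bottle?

Consumers bear 6 per bottle; sellers bear 3 per bottle.

Before the tax: set 175 − 3p = 6p + 76 → p* = 11, q* = 142.
With the tax collected from sellers, supply shifts: qs = 6(p − 9) + 76.
New equilibrium: consumers pay 17, sellers receive 8, q = 124. (Wedge: pb − ps = 9.)
Burden on consumers: 6; on sellers: 3. (They sum to 9.)
The less price-elastic side of the market bears the larger share of a per-unit tax.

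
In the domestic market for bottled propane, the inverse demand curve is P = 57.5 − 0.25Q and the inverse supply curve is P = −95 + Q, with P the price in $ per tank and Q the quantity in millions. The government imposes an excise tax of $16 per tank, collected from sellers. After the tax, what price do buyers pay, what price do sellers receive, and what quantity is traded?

Buyers pay $30.2; sellers receive $14.2; quantity = 109.2.

Rewrite in direct form: Qd = 230 − 4P and Qs = P + 95.
Before the tax: set 230 − 4P = P + 95 → P* = $27, Q* = 122.
With the tax collected from sellers, supply shifts: Qs = (P − 16) + 95.
New equilibrium: buyers pay $30.2, sellers receive $14.2, Q = 109.2. (Wedge: Pb − Ps = 16.)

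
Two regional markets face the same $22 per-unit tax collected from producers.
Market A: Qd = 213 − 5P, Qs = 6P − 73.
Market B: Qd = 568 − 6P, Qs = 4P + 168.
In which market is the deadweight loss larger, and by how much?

Market A, by $79.2.

Market A: pre-tax P* = $26, Q* = 83; post-tax Q = 23; deadweight loss = $660.
Market B: pre-tax P* = $40, Q* = 328; post-tax Q = 275.2; deadweight loss = $580.8.
Difference: $660 vs $580.8 → market A is larger by $79.2.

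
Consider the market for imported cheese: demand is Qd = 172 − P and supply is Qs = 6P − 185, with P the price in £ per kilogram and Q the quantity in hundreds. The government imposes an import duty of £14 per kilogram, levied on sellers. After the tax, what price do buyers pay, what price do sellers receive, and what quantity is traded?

Buyers pay £63; sellers receive £49; quantity = 109.

Before the tax: set 172 − P = 6P − 185 → P* = £51, Q* = 121.
With the tax collected from sellers, supply shifts: Qs = 6(P − 14) − 185.
Solving gives Q = 109 with buyers paying £63 and sellers receiving £49 (the £14 wedge).
The less price-elastic side of the market bears the larger share of a per-unit tax.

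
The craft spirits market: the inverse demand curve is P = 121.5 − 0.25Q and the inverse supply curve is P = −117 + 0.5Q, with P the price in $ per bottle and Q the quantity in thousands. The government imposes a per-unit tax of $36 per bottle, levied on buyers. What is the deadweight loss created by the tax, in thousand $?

Deadweight loss = $864 thousand.

Rewrite in direct form: Qd = 486 − 4P and Qs = 2P + 234.
Without the tax, 486 − 4P = 2P + 234 gives 6P = 252, so P* = $42 and Q* = 318.
With the tax collected from buyers, demand (in seller-price terms) shifts: Qd = 486 − 4(P + 36).
Solving gives Q = 270 with buyers paying $54 and suppliers receiving $18 (the $36 wedge).
Quantity falls by |ΔQ| = |318 − 270| = 48.
DWL = ½ · t · |ΔQ| = ½ · 36 · 48 = $864.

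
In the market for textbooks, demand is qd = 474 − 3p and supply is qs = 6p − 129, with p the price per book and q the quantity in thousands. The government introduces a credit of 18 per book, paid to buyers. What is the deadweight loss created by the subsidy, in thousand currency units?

Before the subsidy: set 474 − 3p = 6p − 129 → p* = 67, q* = 273.
With a per-unit subsidy paid to buyers, each effectively pays p − 18, so demand becomes qd = 474 − 3(p − 18).
Solving gives q = 309 with buyers paying 55 and producers receiving 73 (the 18 wedge).
Quantity rises by |ΔQ| = |273 − 309| = 36.
DWL = ½ · t · |ΔQ| = ½ · 18 · 36 = 324.

Deadweight loss = 324 thousand.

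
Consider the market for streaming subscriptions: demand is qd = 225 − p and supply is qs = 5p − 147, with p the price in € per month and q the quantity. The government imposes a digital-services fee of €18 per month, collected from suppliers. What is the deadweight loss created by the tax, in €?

Before the tax: set 225 − p = 5p − 147 → p* = €62, q* = 163.
With the tax collected from suppliers, supply shifts: qs = 5(p − 18) − 147.
New equilibrium: consumers pay €77, suppliers receive €59, q = 148. (Wedge: pb − ps = 18.)
Quantity falls by |ΔQ| = |163 − 148| = 15.
DWL = ½ · t · |ΔQ| = ½ · 18 · 15 = €135.

Deadweight loss = €135.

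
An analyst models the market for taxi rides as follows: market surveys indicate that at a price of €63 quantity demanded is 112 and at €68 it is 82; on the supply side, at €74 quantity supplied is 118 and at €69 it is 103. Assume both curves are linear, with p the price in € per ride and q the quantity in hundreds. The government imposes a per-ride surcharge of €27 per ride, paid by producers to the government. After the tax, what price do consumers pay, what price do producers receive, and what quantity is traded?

Consumers pay €75; producers receive €48; quantity = 40.

Demand slope: (82 − 112)/(68 − 63) = -6, so qd = 490 − 6p.
Supply slope: (103 − 118)/(69 − 74) = 3, so qs = 3p − 104.
Before the tax: set 490 − 6p = 3p − 104 → p* = €66, q* = 94.
With the tax collected from producers, supply shifts: qs = 3(p − 27) − 104.
New equilibrium: consumers pay €75, producers receive €48, q = 40. (Wedge: pb − ps = 27.)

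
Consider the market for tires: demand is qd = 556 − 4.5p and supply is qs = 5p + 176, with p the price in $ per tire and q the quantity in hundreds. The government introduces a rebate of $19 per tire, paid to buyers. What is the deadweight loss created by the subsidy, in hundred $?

Deadweight loss = $427.5 hundred.

Without the subsidy, 556 − 4.5p = 5p + 176 gives 9.5p = 380, so p* = $40 and q* = 376.
With a per-unit subsidy paid to buyers, each effectively pays p − 19, so demand becomes qd = 556 − 4.5(p − 19).
Solving gives q = 421 with buyers paying $30 and sellers receiving $49 (the $19 wedge).
Quantity rises by |ΔQ| = |376 − 421| = 45.
DWL = ½ · t · |ΔQ| = ½ · 19 · 45 = $427.5.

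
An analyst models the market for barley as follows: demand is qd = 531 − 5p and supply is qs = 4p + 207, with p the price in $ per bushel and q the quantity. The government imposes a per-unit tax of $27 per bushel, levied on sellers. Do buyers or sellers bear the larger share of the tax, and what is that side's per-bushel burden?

Sellers bear the larger share: $15 per bushel.

Before the tax: set 531 − 5p = 4p + 207 → p* = $36, q* = 351.
With the tax collected from sellers, supply shifts: qs = 4(p − 27) + 207.
New equilibrium: buyers pay $48, sellers receive $21, q = 291. (Wedge: pb − ps = 27.)
Per-bushel burden: buyers $12, sellers $15.
Sellers take the larger share because supply is less price-elastic here (demand slope 5 vs supply slope 4).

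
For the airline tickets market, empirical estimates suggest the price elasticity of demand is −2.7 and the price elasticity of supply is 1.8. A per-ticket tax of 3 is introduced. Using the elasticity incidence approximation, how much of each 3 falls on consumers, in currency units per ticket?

Consumers bear ≈ 1.2 per ticket.

Incidence ratio: consumers' share ≈ εs / (εs + |εd|) = 1.8 / (1.8 + 2.7) = 0.4.
So consumers bear ≈ 0.4 × 3 = 1.2; producers bear 1.8.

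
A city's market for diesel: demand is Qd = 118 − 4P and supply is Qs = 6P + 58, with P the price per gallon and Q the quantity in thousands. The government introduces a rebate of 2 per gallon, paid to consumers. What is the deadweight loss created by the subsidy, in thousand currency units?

Deadweight loss = 4.8 thousand.

Before the subsidy: set 118 − 4P = 6P + 58 → P* = 6, Q* = 94.
With a per-unit subsidy paid to consumers, each effectively pays P − 2, so demand becomes Qd = 118 − 4(P − 2).
Solving gives Q = 98.8 with consumers paying 4.8 and sellers receiving 6.8 (the 2 wedge).
Quantity rises by |ΔQ| = |94 − 98.8| = 4.8.
DWL = ½ · t · |ΔQ| = ½ · 2 · 4.8 = 4.8.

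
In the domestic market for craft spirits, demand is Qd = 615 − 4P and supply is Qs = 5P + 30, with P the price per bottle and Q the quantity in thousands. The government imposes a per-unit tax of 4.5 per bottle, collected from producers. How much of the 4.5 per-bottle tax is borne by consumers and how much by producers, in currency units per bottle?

Before the tax: set 615 − 4P = 5P + 30 → P* = 65, Q* = 355.
With the tax collected from producers, supply shifts: Qs = 5(P − 4.5) + 30.
Solving gives Q = 345 with consumers paying 67.5 and producers receiving 63 (the 4.5 wedge).
Burden on consumers: 2.5; on producers: 2. (They sum to 4.5.)
The less price-elastic side of the market bears the larger share of a per-unit tax.

Consumers bear 2.5 per bottle; producers bear 2 per bottle.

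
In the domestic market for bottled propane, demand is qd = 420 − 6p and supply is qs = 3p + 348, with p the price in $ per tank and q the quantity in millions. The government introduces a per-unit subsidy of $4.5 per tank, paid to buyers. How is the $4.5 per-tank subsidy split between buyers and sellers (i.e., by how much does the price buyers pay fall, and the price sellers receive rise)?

Buyers gain $1.5 per tank; sellers gain $3 per tank.

Without the subsidy, 420 − 6p = 3p + 348 gives 9p = 72, so p* = $8 and q* = 372.
With a per-unit subsidy paid to buyers, each effectively pays p − 4.5, so demand becomes qd = 420 − 6(p − 4.5).
New equilibrium: buyers pay $6.5, sellers receive $11, q = 381. (Wedge: pb − ps = −4.5.)
Gain to buyers: $1.5; to sellers: $3. (They sum to $4.5.)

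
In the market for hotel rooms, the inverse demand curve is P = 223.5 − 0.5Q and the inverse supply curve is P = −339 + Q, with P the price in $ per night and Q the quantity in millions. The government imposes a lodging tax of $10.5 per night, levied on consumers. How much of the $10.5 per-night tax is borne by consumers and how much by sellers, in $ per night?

Inverting to Q(P) form: Qd = 447 − 2P; Qs = P + 339.
Without the tax, 447 − 2P = P + 339 gives 3P = 108, so P* = $36 and Q* = 375.
With the tax collected from consumers, demand (in seller-price terms) shifts: Qd = 447 − 2(P + 10.5).
New equilibrium: consumers pay $39.5, sellers receive $29, Q = 368. (Wedge: Pb − Ps = 10.5.)
Burden on consumers: $3.5; on sellers: $7. (They sum to $10.5.)

Consumers bear $3.5 per night; sellers bear $7 per night.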